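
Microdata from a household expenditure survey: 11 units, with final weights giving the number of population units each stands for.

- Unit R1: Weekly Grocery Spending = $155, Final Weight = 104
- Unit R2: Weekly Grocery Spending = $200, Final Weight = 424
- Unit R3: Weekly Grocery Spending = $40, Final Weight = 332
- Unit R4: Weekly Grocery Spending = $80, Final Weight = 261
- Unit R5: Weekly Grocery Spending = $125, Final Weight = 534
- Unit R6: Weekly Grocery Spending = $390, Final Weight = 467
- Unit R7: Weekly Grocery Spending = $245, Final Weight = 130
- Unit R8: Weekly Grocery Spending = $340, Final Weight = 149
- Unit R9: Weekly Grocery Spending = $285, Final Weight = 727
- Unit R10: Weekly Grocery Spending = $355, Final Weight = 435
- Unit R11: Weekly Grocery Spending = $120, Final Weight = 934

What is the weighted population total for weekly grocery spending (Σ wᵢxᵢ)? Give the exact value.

940170

Weighted total = 155×104 + 200×424 + 40×332 + 80×261 + 125×534 + 390×467 + 245×130 + 340×149 + 285×727 + 355×435 + 120×934
  = 940170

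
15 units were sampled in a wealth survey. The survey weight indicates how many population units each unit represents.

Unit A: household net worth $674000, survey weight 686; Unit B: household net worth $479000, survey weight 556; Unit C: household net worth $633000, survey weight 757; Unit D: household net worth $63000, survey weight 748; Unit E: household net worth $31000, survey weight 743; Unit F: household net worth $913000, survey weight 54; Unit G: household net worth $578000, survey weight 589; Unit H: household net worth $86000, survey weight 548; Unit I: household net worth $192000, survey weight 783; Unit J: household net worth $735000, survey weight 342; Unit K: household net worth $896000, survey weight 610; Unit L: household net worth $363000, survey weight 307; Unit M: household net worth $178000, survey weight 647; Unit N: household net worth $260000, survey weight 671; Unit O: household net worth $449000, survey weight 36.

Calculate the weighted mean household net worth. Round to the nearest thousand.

Weighted sum = 3080395000
Sum of weights = 8077
Weighted mean = 3080395000 / 8077 = 381378.61

381000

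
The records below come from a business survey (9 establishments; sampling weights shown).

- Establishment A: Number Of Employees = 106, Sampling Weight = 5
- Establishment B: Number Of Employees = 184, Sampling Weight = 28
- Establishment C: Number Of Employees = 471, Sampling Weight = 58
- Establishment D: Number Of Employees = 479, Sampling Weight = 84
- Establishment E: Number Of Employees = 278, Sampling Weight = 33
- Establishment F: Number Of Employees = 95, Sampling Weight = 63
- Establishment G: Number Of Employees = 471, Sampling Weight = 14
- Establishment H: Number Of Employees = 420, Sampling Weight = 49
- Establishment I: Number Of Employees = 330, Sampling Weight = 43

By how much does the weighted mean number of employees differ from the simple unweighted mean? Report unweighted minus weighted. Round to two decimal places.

Unweighted sum = 106 + 184 + 471 + 479 + 278 + 95 + 471 + 420 + 330 = 2834
Unweighted mean = 2834 / 9 = 314.88889
Weighted sum = 129759
Sum of weights = 5 + 28 + 58 + 84 + 33 + 63 + 14 + 49 + 43 = 377
Weighted mean = 129759 / 377 = 344.18833
Difference (unweighted minus weighted) = -29.29944

-29.30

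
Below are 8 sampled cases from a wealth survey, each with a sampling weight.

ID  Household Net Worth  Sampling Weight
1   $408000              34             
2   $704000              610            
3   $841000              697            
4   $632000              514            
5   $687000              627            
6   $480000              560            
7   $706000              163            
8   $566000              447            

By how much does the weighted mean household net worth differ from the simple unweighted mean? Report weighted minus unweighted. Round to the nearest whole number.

Unweighted sum = 408000 + 704000 + 841000 + 632000 + 687000 + 480000 + 706000 + 566000 = 5024000
Unweighted mean = 5024000 / 8 = 628000
Weighted sum = 408000×34 + 704000×610 + 841000×697 + 632000×514 + 687000×627 + 480000×560 + 706000×163 + 566000×447
  = 13872000 + 429440000 + 586177000 + 324848000 + 430749000 + 268800000 + 115078000 + 253002000 = 2421966000
Sum of weights = 34 + 610 + 697 + 514 + 627 + 560 + 163 + 447 = 3652
Weighted mean = 2421966000 / 3652 = 663188.94
Difference (weighted minus unweighted) = 35188.938

35189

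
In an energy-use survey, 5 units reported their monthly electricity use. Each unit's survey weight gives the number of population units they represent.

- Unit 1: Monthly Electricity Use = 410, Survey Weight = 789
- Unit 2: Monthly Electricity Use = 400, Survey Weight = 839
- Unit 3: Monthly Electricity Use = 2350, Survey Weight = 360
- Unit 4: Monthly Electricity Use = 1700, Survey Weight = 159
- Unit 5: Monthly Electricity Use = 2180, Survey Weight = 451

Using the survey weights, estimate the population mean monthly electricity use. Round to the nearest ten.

Weighted sum = 410×789 + 400×839 + 2350×360 + 1700×159 + 2180×451
  = 323490 + 335600 + 846000 + 270300 + 983180 = 2758570
Sum of weights = 789 + 839 + 360 + 159 + 451 = 2598
Weighted mean = 2758570 / 2598 = 1061.8052

1060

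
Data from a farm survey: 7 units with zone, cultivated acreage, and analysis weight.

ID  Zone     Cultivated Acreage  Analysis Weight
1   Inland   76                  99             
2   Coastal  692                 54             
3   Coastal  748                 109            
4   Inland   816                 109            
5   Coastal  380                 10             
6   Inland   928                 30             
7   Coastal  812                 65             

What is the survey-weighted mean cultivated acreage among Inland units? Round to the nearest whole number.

522

Inland rows: 1, 4, 6
Weighted sum = 76×99 + 816×109 + 928×30
  = 7524 + 88944 + 27840 = 124308
Sum of weights = 99 + 109 + 30 = 238
Weighted mean = 124308 / 238 = 522.30252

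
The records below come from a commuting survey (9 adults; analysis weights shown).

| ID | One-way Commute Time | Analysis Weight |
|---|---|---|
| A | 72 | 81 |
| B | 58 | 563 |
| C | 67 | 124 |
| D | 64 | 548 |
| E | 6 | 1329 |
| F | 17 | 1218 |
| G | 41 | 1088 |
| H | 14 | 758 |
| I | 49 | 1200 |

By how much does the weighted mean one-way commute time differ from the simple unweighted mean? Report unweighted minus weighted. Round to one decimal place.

Unweighted sum = 72 + 58 + 67 + 64 + 6 + 17 + 41 + 14 + 49 = 388
Unweighted mean = 388 / 9 = 43.111111
Weighted sum = 72×81 + 58×563 + 67×124 + 64×548 + 6×1329 + 17×1218 + 41×1088 + 14×758 + 49×1200
  = 5832 + 32654 + 8308 + 35072 + 7974 + 20706 + 44608 + 10612 + 58800 = 224566
Sum of weights = 81 + 563 + 124 + 548 + 1329 + 1218 + 1088 + 758 + 1200 = 6909
Weighted mean = 224566 / 6909 = 32.503401
Difference (unweighted minus weighted) = 10.60771

10.6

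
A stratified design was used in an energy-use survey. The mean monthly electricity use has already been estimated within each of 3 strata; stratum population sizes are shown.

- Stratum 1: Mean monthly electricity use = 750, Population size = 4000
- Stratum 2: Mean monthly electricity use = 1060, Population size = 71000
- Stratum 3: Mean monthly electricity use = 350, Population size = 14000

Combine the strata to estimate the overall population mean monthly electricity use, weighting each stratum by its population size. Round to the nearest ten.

930

Σ Nₕ·x̄ₕ = 83160000
Σ Nₕ = 4000 + 71000 + 14000 = 89000
Overall mean = 83160000 / 89000 = 934.38202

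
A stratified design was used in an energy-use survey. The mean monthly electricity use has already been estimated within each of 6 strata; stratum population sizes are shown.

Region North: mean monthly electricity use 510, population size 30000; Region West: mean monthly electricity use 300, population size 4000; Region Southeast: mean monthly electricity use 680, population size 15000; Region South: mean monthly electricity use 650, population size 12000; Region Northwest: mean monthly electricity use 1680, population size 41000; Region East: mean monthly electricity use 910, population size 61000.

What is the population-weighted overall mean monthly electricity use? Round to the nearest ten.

Σ Nₕ·x̄ₕ = 510×30000 + 300×4000 + 680×15000 + 650×12000 + 1680×41000 + 910×61000
  = 15300000 + 1200000 + 10200000 + 7800000 + 68880000 + 55510000 = 158890000
Σ Nₕ = 30000 + 4000 + 15000 + 12000 + 41000 + 61000 = 163000
Overall mean = 158890000 / 163000 = 974.78528

970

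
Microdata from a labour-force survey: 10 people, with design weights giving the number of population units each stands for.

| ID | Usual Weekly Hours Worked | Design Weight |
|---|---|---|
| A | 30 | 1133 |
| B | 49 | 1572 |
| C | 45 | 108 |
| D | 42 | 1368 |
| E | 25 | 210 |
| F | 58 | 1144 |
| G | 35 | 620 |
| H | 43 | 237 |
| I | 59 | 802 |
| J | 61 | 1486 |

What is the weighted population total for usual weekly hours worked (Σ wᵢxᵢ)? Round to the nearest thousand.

415000

Weighted total = 414791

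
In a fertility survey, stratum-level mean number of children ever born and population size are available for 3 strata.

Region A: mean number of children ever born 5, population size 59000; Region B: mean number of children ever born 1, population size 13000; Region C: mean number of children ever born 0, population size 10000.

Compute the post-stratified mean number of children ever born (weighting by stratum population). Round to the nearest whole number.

Σ Nₕ·x̄ₕ = 5×59000 + 1×13000 + 0×10000
  = 295000 + 13000 + 0 = 308000
Σ Nₕ = 59000 + 13000 + 10000 = 82000
Overall mean = 308000 / 82000 = 3.7560976

4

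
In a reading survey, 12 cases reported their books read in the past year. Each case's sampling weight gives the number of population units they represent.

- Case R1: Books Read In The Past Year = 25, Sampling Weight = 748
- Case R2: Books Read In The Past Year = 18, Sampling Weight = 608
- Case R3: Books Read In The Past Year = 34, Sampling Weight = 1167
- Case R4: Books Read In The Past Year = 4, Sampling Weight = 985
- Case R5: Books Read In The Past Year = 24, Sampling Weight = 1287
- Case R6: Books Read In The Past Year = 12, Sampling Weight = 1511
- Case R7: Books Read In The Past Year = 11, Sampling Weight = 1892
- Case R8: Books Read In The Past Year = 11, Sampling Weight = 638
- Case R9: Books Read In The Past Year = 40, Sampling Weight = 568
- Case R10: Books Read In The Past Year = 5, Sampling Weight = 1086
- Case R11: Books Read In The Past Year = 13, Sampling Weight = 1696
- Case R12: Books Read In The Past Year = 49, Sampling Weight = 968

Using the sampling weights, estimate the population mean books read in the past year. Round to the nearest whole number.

19

Weighted sum = 247742
Sum of weights = 748 + 608 + 1167 + 985 + 1287 + 1511 + 1892 + 638 + 568 + 1086 + 1696 + 968 = 13154
Weighted mean = 247742 / 13154 = 18.833967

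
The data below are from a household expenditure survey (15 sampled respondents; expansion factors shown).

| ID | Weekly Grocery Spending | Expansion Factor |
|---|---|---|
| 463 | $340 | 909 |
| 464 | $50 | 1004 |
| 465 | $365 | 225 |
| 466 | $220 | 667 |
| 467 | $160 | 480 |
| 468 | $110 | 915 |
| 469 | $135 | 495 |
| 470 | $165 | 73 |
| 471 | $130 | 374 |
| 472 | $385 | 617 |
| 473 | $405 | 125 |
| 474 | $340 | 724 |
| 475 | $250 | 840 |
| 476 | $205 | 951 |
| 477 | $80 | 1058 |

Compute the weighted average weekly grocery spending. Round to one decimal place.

202.7

Weighted sum = 1916990
Sum of weights = 9457
Weighted mean = 1916990 / 9457 = 202.70593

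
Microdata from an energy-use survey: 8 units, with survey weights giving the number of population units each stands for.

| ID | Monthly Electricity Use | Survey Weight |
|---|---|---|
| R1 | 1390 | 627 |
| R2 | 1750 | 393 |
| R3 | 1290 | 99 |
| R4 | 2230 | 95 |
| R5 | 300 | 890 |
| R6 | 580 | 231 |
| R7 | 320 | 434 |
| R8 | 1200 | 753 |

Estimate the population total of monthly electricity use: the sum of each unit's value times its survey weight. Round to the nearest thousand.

3342000

Weighted total = 1390×627 + 1750×393 + 1290×99 + 2230×95 + 300×890 + 580×231 + 320×434 + 1200×753
  = 871530 + 687750 + 127710 + 211850 + 267000 + 133980 + 138880 + 903600 = 3342300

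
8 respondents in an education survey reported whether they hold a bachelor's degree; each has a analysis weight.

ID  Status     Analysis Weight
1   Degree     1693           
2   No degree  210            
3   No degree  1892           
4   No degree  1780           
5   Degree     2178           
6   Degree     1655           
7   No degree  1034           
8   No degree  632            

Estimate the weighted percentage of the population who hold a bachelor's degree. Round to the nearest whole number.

Sum of weights for 'Degree' = 1693 + 2178 + 1655 = 5526
Total weight = 11074
Weighted proportion = 5526 / 11074 = 0.49900668 → 49.900668%

50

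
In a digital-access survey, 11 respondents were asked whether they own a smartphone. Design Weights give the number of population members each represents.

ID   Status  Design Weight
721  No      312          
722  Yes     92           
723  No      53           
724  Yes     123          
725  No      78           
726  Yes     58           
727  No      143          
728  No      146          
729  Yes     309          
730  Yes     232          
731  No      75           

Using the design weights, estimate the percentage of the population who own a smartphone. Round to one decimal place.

50.2

Sum of weights for 'Yes' = 92 + 123 + 58 + 309 + 232 = 814
Total weight = 312 + 92 + 53 + 123 + 78 + 58 + 143 + 146 + 309 + 232 + 75 = 1621
Weighted proportion = 814 / 1621 = 0.50215916 → 50.215916%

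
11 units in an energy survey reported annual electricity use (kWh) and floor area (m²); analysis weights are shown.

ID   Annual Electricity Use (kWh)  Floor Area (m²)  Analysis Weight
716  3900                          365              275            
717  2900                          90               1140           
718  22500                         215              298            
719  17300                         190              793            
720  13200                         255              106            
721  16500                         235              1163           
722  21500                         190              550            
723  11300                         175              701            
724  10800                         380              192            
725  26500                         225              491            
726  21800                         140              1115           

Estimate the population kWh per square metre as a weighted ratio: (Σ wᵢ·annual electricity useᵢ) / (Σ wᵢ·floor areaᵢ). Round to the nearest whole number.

Σ wᵢ·y = 3900×275 + 2900×1140 + 22500×298 + 17300×793 + 13200×106 + 16500×1163 + 21500×550 + 11300×701 + 10800×192 + 26500×491 + 21800×1115
  = 1072500 + 3306000 + 6705000 + 13718900 + 1399200 + 19189500 + 11825000 + 7921300 + 2073600 + 13011500 + 24307000 = 104529500
Σ wᵢ·x = 1284760
Ratio = 104529500 / 1284760 = 81.36111

81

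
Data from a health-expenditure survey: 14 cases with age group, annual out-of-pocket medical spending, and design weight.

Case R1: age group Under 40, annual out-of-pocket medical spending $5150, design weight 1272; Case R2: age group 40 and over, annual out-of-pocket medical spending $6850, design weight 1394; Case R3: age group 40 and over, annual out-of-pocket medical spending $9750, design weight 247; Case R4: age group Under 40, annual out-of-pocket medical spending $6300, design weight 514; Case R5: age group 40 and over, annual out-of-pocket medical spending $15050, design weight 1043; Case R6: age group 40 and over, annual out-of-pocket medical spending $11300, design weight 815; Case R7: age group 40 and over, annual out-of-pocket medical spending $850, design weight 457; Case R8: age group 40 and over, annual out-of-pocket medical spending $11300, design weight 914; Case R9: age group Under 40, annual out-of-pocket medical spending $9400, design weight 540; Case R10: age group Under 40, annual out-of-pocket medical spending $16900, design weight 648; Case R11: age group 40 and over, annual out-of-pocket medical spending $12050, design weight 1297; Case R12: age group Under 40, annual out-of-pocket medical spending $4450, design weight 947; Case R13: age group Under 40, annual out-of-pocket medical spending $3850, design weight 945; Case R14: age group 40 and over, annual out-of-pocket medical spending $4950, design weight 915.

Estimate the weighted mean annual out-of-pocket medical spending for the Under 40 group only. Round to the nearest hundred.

Under 40 rows: R1, R4, R9, R10, R12, R13
Weighted sum = 33668600
Sum of weights = 4866
Weighted mean = 33668600 / 4866 = 6919.1533

6900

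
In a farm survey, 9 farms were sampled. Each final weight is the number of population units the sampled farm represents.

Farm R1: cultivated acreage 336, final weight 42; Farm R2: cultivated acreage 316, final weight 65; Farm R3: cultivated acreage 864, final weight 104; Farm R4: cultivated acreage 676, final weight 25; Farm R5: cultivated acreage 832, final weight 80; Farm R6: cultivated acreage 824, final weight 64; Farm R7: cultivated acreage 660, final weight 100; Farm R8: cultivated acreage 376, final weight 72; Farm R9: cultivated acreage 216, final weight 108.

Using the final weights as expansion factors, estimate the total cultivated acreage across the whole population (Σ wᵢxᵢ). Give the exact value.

Weighted total = 336×42 + 316×65 + 864×104 + 676×25 + 832×80 + 824×64 + 660×100 + 376×72 + 216×108
  = 14112 + 20540 + 89856 + 16900 + 66560 + 52736 + 66000 + 27072 + 23328 = 377104

377104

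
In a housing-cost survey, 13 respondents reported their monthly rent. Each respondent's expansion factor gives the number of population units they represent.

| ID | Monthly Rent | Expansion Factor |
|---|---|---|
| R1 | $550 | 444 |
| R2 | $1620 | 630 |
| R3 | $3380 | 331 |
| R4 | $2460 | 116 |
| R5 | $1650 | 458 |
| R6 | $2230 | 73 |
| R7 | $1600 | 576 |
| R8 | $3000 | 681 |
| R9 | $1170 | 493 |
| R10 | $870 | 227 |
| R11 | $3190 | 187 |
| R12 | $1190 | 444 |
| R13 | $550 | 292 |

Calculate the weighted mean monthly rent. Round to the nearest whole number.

1739

Weighted sum = 8611820
Sum of weights = 4952
Weighted mean = 8611820 / 4952 = 1739.059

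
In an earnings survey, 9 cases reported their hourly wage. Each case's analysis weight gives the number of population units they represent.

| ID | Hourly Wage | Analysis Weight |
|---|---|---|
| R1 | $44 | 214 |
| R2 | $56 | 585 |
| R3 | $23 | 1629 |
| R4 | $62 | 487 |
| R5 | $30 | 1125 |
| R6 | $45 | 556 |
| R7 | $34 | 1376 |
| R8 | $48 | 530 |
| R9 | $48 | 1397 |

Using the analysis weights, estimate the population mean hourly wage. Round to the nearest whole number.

Weighted sum = 44×214 + 56×585 + 23×1629 + 62×487 + 30×1125 + 45×556 + 34×1376 + 48×530 + 48×1397
  = 9416 + 32760 + 37467 + 30194 + 33750 + 25020 + 46784 + 25440 + 67056 = 307887
Sum of weights = 214 + 585 + 1629 + 487 + 1125 + 556 + 1376 + 530 + 1397 = 7899
Weighted mean = 307887 / 7899 = 38.977972

39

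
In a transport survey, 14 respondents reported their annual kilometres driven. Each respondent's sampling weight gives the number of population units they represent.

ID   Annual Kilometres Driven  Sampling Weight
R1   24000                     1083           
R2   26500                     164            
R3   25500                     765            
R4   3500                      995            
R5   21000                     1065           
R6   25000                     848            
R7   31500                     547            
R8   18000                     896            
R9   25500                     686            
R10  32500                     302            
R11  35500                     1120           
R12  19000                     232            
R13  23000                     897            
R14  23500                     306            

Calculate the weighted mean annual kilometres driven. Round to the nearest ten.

23170

Weighted sum = 229549500
Sum of weights = 9906
Weighted mean = 229549500 / 9906 = 23172.774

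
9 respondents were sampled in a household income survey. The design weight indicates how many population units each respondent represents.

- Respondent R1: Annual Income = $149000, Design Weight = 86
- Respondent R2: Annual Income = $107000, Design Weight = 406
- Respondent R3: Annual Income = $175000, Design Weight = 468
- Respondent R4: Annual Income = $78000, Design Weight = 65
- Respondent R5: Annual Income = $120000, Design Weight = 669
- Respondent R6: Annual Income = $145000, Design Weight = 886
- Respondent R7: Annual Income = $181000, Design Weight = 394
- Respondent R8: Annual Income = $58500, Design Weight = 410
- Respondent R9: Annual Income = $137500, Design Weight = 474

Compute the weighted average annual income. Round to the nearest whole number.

Weighted sum = 149000×86 + 107000×406 + 175000×468 + 78000×65 + 120000×669 + 145000×886 + 181000×394 + 58500×410 + 137500×474
  = 12814000 + 43442000 + 81900000 + 5070000 + 80280000 + 128470000 + 71314000 + 23985000 + 65175000 = 512450000
Sum of weights = 86 + 406 + 468 + 65 + 669 + 886 + 394 + 410 + 474 = 3858
Weighted mean = 512450000 / 3858 = 132827.89

132828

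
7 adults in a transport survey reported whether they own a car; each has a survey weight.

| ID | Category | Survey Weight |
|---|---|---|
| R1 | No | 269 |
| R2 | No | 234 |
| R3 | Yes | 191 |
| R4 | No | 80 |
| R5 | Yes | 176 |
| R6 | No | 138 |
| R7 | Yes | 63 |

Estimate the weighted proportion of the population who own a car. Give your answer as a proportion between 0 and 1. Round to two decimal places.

Sum of weights for 'Yes' = 191 + 176 + 63 = 430
Total weight = 269 + 234 + 191 + 80 + 176 + 138 + 63 = 1151
Weighted proportion = 430 / 1151 = 0.37358818

0.37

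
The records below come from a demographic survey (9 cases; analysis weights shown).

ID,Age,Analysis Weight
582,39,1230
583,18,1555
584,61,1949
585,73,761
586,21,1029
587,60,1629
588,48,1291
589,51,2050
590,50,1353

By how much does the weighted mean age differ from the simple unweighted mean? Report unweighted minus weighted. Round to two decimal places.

Unweighted sum = 421
Unweighted mean = 421 / 9 = 46.777778
Weighted sum = 39×1230 + 18×1555 + 61×1949 + 73×761 + 21×1029 + 60×1629 + 48×1291 + 51×2050 + 50×1353
  = 47970 + 27990 + 118889 + 55553 + 21609 + 97740 + 61968 + 104550 + 67650 = 603919
Sum of weights = 1230 + 1555 + 1949 + 761 + 1029 + 1629 + 1291 + 2050 + 1353 = 12847
Weighted mean = 603919 / 12847 = 47.008562
Difference (unweighted minus weighted) = -0.23078453

-0.23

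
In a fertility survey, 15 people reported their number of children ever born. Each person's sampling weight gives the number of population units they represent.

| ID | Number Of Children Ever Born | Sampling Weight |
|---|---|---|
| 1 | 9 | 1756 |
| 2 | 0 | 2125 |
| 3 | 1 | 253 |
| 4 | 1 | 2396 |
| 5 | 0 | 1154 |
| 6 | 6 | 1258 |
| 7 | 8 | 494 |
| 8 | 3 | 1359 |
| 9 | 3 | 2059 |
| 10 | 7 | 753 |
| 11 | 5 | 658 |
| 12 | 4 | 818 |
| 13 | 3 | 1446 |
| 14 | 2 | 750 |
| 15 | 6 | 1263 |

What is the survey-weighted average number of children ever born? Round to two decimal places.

Weighted sum = 65456
Sum of weights = 18542
Weighted mean = 65456 / 18542 = 3.5301478

3.53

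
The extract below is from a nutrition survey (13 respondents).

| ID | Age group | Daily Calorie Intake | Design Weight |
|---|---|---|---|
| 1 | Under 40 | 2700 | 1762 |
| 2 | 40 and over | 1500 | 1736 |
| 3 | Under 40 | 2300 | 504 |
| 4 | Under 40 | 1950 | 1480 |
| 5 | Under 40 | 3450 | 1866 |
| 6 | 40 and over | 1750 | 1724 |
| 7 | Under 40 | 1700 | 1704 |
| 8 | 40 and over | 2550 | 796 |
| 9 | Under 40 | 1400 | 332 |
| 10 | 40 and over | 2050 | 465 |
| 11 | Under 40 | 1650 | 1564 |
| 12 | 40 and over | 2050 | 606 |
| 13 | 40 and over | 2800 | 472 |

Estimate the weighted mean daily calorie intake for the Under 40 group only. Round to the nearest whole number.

2299

Under 40 rows: 1, 3, 4, 5, 7, 9, 11
Weighted sum = 2700×1762 + 2300×504 + 1950×1480 + 3450×1866 + 1700×1704 + 1400×332 + 1650×1564
  = 4757400 + 1159200 + 2886000 + 6437700 + 2896800 + 464800 + 2580600 = 21182500
Sum of weights = 9212
Weighted mean = 21182500 / 9212 = 2299.4464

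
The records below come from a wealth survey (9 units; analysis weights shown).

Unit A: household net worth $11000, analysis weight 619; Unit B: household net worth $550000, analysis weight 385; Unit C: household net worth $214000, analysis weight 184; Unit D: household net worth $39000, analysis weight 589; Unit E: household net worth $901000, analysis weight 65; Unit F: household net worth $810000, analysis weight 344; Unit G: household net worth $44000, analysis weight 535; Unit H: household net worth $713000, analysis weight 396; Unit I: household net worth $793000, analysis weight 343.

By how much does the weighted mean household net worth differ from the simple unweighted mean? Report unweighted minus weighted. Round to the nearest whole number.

Unweighted sum = 11000 + 550000 + 214000 + 39000 + 901000 + 810000 + 44000 + 713000 + 793000 = 4075000
Unweighted mean = 4075000 / 9 = 452777.78
Weighted sum = 11000×619 + 550000×385 + 214000×184 + 39000×589 + 901000×65 + 810000×344 + 44000×535 + 713000×396 + 793000×343
  = 6809000 + 211750000 + 39376000 + 22971000 + 58565000 + 278640000 + 23540000 + 282348000 + 271999000 = 1195998000
Sum of weights = 619 + 385 + 184 + 589 + 65 + 344 + 535 + 396 + 343 = 3460
Weighted mean = 1195998000 / 3460 = 345664.16
Difference (unweighted minus weighted) = 107113.62

107114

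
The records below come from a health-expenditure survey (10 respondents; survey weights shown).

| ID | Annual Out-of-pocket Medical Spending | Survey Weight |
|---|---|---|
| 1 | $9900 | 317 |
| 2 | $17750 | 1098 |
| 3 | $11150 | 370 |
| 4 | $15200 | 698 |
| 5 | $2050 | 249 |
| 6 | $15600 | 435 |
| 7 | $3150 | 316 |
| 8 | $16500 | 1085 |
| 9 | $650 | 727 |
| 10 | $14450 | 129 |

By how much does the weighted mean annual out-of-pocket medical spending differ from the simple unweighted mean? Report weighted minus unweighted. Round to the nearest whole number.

Unweighted sum = 9900 + 17750 + 11150 + 15200 + 2050 + 15600 + 3150 + 16500 + 650 + 14450 = 106400
Unweighted mean = 106400 / 10 = 10640
Weighted sum = 9900×317 + 17750×1098 + 11150×370 + 15200×698 + 2050×249 + 15600×435 + 3150×316 + 16500×1085 + 650×727 + 14450×129
  = 65893850
Sum of weights = 317 + 1098 + 370 + 698 + 249 + 435 + 316 + 1085 + 727 + 129 = 5424
Weighted mean = 65893850 / 5424 = 12148.571
Difference (weighted minus unweighted) = 1508.5712

1509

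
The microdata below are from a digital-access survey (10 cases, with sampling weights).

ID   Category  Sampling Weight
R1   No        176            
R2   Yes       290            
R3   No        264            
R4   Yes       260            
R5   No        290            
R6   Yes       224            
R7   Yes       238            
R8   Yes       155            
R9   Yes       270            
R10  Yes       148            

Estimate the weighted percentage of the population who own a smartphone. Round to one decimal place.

Sum of weights for 'Yes' = 290 + 260 + 224 + 238 + 155 + 270 + 148 = 1585
Total weight = 176 + 290 + 264 + 260 + 290 + 224 + 238 + 155 + 270 + 148 = 2315
Weighted proportion = 1585 / 2315 = 0.68466523 → 68.466523%

68.5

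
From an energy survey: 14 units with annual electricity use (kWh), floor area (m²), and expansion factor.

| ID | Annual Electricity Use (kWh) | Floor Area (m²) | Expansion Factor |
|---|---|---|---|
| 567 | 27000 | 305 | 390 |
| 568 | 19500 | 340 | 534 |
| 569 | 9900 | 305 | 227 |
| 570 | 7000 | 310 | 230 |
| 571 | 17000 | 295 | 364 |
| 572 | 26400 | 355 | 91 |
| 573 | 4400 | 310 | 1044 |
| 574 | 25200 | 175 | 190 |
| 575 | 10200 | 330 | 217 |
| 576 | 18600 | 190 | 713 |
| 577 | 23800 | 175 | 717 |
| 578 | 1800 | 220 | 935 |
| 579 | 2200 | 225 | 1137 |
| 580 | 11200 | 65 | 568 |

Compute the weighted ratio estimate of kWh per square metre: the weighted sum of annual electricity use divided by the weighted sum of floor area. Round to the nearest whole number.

Σ wᵢ·y = 85858100
Σ wᵢ·x = 1768620
Ratio = 85858100 / 1768620 = 48.54525

49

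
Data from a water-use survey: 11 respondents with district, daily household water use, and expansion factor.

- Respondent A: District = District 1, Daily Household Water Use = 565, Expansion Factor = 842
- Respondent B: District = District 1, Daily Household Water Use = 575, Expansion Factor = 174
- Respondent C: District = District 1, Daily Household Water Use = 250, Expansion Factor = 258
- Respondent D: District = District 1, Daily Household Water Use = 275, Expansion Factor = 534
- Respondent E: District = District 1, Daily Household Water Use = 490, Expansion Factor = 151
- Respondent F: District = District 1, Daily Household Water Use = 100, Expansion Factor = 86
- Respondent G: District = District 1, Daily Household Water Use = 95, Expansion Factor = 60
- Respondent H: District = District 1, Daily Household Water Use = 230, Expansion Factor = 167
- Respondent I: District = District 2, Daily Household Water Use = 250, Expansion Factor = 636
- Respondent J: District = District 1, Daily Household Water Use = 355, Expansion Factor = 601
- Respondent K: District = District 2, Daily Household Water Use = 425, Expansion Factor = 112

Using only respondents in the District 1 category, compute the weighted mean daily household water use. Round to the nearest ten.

District 1 rows: A, B, C, D, E, F, G, H, J
Weighted sum = 565×842 + 575×174 + 250×258 + 275×534 + 490×151 + 100×86 + 95×60 + 230×167 + 355×601
  = 475730 + 100050 + 64500 + 146850 + 73990 + 8600 + 5700 + 38410 + 213355 = 1127185
Sum of weights = 842 + 174 + 258 + 534 + 151 + 86 + 60 + 167 + 601 = 2873
Weighted mean = 1127185 / 2873 = 392.33728

390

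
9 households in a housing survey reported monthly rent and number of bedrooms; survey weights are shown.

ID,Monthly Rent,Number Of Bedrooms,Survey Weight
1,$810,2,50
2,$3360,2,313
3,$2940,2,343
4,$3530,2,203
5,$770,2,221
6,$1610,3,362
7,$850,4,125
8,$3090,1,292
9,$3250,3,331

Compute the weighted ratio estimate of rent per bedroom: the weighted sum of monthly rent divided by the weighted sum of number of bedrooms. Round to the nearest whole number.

1102

Σ wᵢ·y = 810×50 + 3360×313 + 2940×343 + 3530×203 + 770×221 + 1610×362 + 850×125 + 3090×292 + 3250×331
  = 5654460
Σ wᵢ·x = 2×50 + 2×313 + 2×343 + 2×203 + 2×221 + 3×362 + 4×125 + 1×292 + 3×331
  = 100 + 626 + 686 + 406 + 442 + 1086 + 500 + 292 + 993 = 5131
Ratio = 5654460 / 5131 = 1102.0191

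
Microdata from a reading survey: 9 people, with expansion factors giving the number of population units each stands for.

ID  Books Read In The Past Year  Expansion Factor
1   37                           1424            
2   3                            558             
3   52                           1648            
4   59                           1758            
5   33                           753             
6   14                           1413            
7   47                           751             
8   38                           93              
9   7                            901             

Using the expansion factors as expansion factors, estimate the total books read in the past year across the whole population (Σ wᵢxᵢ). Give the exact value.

333549

Weighted total = 37×1424 + 3×558 + 52×1648 + 59×1758 + 33×753 + 14×1413 + 47×751 + 38×93 + 7×901
  = 52688 + 1674 + 85696 + 103722 + 24849 + 19782 + 35297 + 3534 + 6307 = 333549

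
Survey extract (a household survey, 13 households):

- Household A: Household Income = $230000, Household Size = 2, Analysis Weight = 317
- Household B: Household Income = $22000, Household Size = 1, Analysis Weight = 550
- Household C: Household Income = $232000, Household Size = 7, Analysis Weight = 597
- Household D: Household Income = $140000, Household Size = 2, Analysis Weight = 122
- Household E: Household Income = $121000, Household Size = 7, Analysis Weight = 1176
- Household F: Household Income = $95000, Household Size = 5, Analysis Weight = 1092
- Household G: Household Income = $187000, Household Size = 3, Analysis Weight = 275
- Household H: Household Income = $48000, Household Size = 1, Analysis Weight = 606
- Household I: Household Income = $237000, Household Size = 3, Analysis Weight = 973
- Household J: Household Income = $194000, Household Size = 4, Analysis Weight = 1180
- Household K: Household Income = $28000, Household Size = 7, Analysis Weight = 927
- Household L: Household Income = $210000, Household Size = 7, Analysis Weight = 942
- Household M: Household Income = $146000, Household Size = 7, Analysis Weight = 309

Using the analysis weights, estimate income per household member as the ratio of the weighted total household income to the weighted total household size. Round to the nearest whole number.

Σ wᵢ·y = 1295554000
Σ wᵢ·x = 43615
Ratio = 1295554000 / 43615 = 29704.322

29704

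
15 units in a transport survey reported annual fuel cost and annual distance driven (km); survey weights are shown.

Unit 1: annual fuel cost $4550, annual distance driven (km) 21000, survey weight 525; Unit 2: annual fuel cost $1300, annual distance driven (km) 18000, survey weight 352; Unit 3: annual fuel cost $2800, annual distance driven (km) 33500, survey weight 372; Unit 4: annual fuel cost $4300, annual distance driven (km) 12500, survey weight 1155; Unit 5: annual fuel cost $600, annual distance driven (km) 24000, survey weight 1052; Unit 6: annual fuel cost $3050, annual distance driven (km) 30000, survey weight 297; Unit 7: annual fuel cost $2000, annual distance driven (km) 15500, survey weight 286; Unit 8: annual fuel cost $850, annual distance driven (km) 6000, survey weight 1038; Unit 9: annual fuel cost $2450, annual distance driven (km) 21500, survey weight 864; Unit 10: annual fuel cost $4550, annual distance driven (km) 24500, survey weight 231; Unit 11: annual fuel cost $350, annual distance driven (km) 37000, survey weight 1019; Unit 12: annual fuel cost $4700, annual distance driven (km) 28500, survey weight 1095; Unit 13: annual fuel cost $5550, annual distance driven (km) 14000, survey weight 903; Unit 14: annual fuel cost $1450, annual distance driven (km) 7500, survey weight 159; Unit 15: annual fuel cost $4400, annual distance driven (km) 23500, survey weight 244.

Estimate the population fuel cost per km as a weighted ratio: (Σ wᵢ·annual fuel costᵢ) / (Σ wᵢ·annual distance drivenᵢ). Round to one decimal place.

Σ wᵢ·y = 26832600
Σ wᵢ·x = 201794000
Ratio = 26832600 / 201794000 = 0.13297026

0.1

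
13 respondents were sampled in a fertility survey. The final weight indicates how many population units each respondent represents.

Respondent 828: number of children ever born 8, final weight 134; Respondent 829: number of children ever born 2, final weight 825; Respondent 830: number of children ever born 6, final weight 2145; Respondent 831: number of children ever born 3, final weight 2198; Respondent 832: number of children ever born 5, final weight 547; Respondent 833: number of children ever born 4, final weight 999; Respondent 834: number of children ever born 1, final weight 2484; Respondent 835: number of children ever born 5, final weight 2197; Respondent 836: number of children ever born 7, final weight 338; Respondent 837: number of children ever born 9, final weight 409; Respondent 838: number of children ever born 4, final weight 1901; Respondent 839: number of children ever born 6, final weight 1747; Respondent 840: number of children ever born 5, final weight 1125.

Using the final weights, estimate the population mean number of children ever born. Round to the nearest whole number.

4

Weighted sum = 72144
Sum of weights = 17049
Weighted mean = 72144 / 17049 = 4.2315678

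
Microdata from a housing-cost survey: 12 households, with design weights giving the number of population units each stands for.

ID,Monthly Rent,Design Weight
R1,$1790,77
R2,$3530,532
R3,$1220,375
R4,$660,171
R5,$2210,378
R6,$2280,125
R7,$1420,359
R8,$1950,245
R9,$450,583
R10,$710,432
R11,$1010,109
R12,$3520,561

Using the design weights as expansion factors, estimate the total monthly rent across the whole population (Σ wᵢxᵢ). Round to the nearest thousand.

7348000

Weighted total = 1790×77 + 3530×532 + 1220×375 + 660×171 + 2210×378 + 2280×125 + 1420×359 + 1950×245 + 450×583 + 710×432 + 1010×109 + 3520×561
  = 137830 + 1877960 + 457500 + 112860 + 835380 + 285000 + 509780 + 477750 + 262350 + 306720 + 110090 + 1974720 = 7347940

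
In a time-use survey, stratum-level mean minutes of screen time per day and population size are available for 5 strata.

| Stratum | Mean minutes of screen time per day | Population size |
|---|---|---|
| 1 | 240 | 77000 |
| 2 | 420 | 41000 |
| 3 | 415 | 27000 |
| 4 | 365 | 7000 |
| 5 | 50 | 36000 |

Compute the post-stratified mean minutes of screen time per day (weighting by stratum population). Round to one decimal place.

Σ Nₕ·x̄ₕ = 240×77000 + 420×41000 + 415×27000 + 365×7000 + 50×36000
  = 51260000
Σ Nₕ = 77000 + 41000 + 27000 + 7000 + 36000 = 188000
Overall mean = 51260000 / 188000 = 272.65957

272.7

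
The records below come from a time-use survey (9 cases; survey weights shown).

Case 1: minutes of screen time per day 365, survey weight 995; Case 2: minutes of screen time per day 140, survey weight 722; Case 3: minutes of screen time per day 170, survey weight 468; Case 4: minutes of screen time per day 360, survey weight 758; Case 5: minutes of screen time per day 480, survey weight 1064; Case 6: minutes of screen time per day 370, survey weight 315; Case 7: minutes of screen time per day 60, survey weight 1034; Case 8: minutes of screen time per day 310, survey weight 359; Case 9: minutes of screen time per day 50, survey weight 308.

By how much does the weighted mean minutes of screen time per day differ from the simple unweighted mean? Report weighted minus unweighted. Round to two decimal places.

14.97

Unweighted sum = 365 + 140 + 170 + 360 + 480 + 370 + 60 + 310 + 50 = 2305
Unweighted mean = 2305 / 9 = 256.11111
Weighted sum = 365×995 + 140×722 + 170×468 + 360×758 + 480×1064 + 370×315 + 60×1034 + 310×359 + 50×308
  = 1632695
Sum of weights = 995 + 722 + 468 + 758 + 1064 + 315 + 1034 + 359 + 308 = 6023
Weighted mean = 1632695 / 6023 = 271.07671
Difference (weighted minus unweighted) = 14.965595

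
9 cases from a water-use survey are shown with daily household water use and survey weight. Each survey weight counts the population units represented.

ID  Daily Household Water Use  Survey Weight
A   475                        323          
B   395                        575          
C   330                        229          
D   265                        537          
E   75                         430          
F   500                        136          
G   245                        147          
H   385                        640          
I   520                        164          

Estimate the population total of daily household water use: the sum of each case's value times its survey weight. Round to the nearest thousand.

1066000

Weighted total = 475×323 + 395×575 + 330×229 + 265×537 + 75×430 + 500×136 + 245×147 + 385×640 + 520×164
  = 153425 + 227125 + 75570 + 142305 + 32250 + 68000 + 36015 + 246400 + 85280 = 1066370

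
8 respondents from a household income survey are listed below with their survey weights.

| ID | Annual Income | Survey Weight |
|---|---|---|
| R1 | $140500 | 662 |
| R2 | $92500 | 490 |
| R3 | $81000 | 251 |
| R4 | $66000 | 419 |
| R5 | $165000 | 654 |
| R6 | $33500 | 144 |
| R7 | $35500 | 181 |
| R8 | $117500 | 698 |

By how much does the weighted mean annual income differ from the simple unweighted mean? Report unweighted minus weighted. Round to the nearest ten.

-19310

Unweighted sum = 140500 + 92500 + 81000 + 66000 + 165000 + 33500 + 35500 + 117500 = 731500
Unweighted mean = 731500 / 8 = 91437.5
Weighted sum = 140500×662 + 92500×490 + 81000×251 + 66000×419 + 165000×654 + 33500×144 + 35500×181 + 117500×698
  = 387495500
Sum of weights = 662 + 490 + 251 + 419 + 654 + 144 + 181 + 698 = 3499
Weighted mean = 387495500 / 3499 = 110744.64
Difference (unweighted minus weighted) = -19307.141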